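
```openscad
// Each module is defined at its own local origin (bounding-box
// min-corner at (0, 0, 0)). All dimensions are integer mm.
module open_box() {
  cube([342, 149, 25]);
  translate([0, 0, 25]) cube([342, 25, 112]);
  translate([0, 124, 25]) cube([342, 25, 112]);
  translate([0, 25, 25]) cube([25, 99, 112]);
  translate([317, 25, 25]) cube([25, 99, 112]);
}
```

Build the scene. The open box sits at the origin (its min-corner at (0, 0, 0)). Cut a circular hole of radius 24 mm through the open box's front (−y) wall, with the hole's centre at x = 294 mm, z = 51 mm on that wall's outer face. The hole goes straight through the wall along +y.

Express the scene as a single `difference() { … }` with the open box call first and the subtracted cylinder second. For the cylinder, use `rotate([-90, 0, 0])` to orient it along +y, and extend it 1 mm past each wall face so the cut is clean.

difference() {
  open_box();
  translate([294, -1, 51]) rotate([-90, 0, 0]) cylinder(h = 27, r = 24);
}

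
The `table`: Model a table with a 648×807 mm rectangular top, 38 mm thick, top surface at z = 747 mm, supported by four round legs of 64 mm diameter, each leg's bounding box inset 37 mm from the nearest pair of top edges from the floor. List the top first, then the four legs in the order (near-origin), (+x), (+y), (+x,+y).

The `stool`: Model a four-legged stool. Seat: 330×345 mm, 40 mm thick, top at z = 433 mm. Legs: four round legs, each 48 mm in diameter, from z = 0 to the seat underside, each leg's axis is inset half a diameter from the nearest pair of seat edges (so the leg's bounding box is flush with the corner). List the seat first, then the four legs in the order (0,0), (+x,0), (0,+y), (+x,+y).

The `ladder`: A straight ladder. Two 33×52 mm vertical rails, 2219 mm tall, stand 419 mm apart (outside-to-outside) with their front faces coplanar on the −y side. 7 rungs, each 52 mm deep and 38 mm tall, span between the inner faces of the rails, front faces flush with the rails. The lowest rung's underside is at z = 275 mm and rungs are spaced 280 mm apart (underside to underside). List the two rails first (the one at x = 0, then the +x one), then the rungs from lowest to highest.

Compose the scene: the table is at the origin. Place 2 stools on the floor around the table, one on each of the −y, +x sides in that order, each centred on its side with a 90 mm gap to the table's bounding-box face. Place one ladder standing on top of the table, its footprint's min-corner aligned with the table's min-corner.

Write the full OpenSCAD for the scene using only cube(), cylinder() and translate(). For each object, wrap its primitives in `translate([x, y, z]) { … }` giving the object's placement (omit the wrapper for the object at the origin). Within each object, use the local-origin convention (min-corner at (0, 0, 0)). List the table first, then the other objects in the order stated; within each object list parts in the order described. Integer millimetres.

translate([0, 0, 709]) cube([648, 807, 38]);
translate([69, 69, 0]) cylinder(h = 709, r = 32);
translate([579, 69, 0]) cylinder(h = 709, r = 32);
translate([69, 738, 0]) cylinder(h = 709, r = 32);
translate([579, 738, 0]) cylinder(h = 709, r = 32);
translate([159, -435, 0]) {
  translate([0, 0, 393]) cube([330, 345, 40]);
  translate([24, 24, 0]) cylinder(h = 393, r = 24);
  translate([306, 24, 0]) cylinder(h = 393, r = 24);
  translate([24, 321, 0]) cylinder(h = 393, r = 24);
  translate([306, 321, 0]) cylinder(h = 393, r = 24);
}
translate([738, 231, 0]) {
  translate([0, 0, 393]) cube([330, 345, 40]);
  translate([24, 24, 0]) cylinder(h = 393, r = 24);
  translate([306, 24, 0]) cylinder(h = 393, r = 24);
  translate([24, 321, 0]) cylinder(h = 393, r = 24);
  translate([306, 321, 0]) cylinder(h = 393, r = 24);
}
translate([0, 0, 747]) {
  cube([33, 52, 2219]);
  translate([386, 0, 0]) cube([33, 52, 2219]);
  translate([33, 0, 275]) cube([353, 52, 38]);
  translate([33, 0, 555]) cube([353, 52, 38]);
  translate([33, 0, 835]) cube([353, 52, 38]);
  translate([33, 0, 1115]) cube([353, 52, 38]);
  translate([33, 0, 1395]) cube([353, 52, 38]);
  translate([33, 0, 1675]) cube([353, 52, 38]);
  translate([33, 0, 1955]) cube([353, 52, 38]);
}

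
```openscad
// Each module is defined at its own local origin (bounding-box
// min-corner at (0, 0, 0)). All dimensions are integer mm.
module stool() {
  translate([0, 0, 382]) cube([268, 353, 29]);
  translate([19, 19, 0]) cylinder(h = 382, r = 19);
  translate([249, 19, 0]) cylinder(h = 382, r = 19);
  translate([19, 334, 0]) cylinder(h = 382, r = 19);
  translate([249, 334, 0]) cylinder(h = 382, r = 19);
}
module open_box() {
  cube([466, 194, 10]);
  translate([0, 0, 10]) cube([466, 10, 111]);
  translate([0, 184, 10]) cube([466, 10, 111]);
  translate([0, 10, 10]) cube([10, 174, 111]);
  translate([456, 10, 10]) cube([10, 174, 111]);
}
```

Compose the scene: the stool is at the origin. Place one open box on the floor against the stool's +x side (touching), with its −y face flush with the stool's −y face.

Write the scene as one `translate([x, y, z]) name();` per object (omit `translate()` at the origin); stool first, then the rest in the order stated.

stool();
translate([268, 0, 0]) open_box();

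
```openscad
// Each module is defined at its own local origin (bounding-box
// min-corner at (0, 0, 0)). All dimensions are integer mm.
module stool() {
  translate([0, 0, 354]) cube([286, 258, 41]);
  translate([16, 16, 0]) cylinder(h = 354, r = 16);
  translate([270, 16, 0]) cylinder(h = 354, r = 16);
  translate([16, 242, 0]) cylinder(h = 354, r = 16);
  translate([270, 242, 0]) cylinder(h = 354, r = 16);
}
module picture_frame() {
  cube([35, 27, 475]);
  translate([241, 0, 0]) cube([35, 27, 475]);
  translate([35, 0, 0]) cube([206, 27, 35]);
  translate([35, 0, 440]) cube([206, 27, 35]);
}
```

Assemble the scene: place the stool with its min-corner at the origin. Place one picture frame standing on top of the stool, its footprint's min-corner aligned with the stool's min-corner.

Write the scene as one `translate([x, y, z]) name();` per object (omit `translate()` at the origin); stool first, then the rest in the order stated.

stool();
translate([0, 0, 395]) picture_frame();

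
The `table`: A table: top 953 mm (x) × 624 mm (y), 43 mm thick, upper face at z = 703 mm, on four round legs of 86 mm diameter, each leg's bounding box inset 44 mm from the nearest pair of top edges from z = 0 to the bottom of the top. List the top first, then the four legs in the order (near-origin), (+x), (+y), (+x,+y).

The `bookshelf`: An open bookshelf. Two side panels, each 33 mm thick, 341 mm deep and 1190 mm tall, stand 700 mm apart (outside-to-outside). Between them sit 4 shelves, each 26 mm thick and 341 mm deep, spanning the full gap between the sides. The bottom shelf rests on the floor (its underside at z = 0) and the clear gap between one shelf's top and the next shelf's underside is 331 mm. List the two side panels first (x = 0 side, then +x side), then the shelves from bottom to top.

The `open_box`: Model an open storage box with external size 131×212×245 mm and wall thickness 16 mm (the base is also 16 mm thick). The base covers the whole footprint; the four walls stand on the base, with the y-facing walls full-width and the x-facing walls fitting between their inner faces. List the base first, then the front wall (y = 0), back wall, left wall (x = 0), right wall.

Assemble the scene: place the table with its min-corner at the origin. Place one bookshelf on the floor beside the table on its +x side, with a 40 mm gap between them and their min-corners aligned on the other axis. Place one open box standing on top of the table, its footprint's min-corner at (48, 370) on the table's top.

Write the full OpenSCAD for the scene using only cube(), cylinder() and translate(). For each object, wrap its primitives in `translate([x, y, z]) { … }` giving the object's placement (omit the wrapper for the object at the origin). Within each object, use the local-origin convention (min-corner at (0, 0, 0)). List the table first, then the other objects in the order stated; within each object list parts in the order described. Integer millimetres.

translate([0, 0, 660]) cube([953, 624, 43]);
translate([87, 87, 0]) cylinder(h = 660, r = 43);
translate([866, 87, 0]) cylinder(h = 660, r = 43);
translate([87, 537, 0]) cylinder(h = 660, r = 43);
translate([866, 537, 0]) cylinder(h = 660, r = 43);
translate([993, 0, 0]) {
  cube([33, 341, 1190]);
  translate([667, 0, 0]) cube([33, 341, 1190]);
  translate([33, 0, 0]) cube([634, 341, 26]);
  translate([33, 0, 357]) cube([634, 341, 26]);
  translate([33, 0, 714]) cube([634, 341, 26]);
  translate([33, 0, 1071]) cube([634, 341, 26]);
}
translate([48, 370, 703]) {
  cube([131, 212, 16]);
  translate([0, 0, 16]) cube([131, 16, 229]);
  translate([0, 196, 16]) cube([131, 16, 229]);
  translate([0, 16, 16]) cube([16, 180, 229]);
  translate([115, 16, 16]) cube([16, 180, 229]);
}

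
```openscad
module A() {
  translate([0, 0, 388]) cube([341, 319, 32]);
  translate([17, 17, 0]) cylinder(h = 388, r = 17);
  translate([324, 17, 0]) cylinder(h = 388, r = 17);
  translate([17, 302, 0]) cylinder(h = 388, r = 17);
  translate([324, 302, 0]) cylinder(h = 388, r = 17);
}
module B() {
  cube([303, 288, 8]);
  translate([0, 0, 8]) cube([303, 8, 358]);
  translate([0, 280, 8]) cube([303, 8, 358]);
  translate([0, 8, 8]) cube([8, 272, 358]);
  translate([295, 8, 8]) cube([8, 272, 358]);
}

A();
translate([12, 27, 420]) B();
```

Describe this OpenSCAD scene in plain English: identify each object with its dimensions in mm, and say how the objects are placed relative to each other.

A is a simple wooden stool: a rectangular seat 341 mm (x) by 319 mm (y), 32 mm thick, top face at z = 420 mm, on four round legs, each 34 mm in diameter. The legs rest on z = 0, each leg's axis is inset half a diameter from the nearest pair of seat edges (so the leg's bounding box is flush with the corner).

B is an open-topped rectangular box: outside dimensions 303×288×366 mm, with a uniform wall and base thickness of 8 mm. The base is a full 303×288 slab on the floor; four walls sit on top of the base. The front and back walls (the −y and +y sides) span the full width; the two side walls fit between them.

The open box is on top of the stool.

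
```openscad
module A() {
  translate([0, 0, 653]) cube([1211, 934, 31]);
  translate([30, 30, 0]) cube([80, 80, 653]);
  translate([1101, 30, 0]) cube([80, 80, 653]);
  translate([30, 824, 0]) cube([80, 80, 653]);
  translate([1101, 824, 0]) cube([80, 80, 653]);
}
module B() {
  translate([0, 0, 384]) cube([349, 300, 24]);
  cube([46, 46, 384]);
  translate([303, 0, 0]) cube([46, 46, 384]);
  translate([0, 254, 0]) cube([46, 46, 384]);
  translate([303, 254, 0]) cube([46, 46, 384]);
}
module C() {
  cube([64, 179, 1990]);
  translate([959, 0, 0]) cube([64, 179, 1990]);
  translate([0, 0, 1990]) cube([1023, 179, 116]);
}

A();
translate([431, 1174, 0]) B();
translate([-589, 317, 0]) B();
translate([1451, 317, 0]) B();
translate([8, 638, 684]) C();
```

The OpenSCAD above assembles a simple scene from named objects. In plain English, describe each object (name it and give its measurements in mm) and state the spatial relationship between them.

A is a table: top 1211 mm (x) × 934 mm (y), 31 mm thick, upper face at z = 684 mm, on four 80×80 mm square legs, each inset 30 mm from the nearest pair of top edges, running from z = 0 to the bottom of the top.

B is a four-legged stool. The seat is 349×300 mm, 24 mm thick, top at z = 408 mm. It stands on four square legs, each 46×46 mm in cross-section, from z = 0 to the seat underside, each flush with a corner of the seat.

C is a rectangular door frame: two vertical jambs of 64×179 mm section, 1990 mm tall, with a clear opening 895 mm wide between their inner faces. A header 116 mm tall and 179 mm deep lies on top of the jambs and spans the full outside width.

Three stools sit around the table at the +y, −x, +x sides. The door frame is on top of the table.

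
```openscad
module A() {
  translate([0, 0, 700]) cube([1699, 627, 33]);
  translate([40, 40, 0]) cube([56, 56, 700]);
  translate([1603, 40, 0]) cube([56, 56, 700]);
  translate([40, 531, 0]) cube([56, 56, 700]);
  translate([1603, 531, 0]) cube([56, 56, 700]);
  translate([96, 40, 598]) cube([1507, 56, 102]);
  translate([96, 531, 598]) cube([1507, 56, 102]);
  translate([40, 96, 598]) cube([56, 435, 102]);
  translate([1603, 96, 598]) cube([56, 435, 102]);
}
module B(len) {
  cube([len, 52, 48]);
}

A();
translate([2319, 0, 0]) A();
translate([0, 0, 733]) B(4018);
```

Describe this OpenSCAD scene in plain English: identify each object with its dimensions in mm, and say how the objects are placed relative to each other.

A is a rectangular dining table. The top is 1699×627×33 mm with its upper surface at z = 733 mm. It stands on four 56×56 mm square legs, each inset 40 mm from the nearest pair of top edges, running from the floor to the underside of the top. Four apron rails, 56 mm thick and 102 mm tall, run between adjacent legs with their top edges flush with the underside of the top and their outer faces flush with the legs' outer faces.

B is a rectangular beam 4018 mm long (x), 52 mm deep (y), 48 mm thick (z).

The beam spans the tops of two tables placed 620 mm apart, resting at z = 733 mm.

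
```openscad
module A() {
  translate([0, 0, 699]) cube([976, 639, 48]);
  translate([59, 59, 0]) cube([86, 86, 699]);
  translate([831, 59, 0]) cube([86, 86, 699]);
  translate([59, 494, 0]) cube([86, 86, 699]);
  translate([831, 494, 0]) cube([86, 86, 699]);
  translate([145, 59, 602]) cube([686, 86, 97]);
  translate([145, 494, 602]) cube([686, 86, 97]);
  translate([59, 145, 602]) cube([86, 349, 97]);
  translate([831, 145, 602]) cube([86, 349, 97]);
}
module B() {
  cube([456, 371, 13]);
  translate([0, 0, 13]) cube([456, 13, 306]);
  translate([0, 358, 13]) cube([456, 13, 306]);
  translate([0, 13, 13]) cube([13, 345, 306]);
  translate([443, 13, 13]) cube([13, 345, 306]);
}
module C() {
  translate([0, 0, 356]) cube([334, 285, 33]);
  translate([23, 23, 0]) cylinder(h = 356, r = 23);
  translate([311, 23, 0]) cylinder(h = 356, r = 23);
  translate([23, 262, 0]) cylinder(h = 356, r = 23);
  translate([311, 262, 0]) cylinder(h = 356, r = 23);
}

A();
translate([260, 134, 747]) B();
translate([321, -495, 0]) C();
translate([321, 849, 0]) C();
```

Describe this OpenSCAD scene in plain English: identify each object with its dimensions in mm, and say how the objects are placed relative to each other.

A is a table with a 976×639 mm rectangular top, 48 mm thick, top surface at z = 747 mm, supported by four 86×86 mm square legs, each inset 59 mm from the nearest pair of top edges, running from the floor. Four apron rails, 86 mm thick and 97 mm tall, run between adjacent legs with their top edges flush with the underside of the top and their outer faces flush with the legs' outer faces.

B is an open storage box with external size 456×371×319 mm and wall thickness 13 mm (the base is also 13 mm thick). The base covers the whole footprint; the four walls stand on the base, with the y-facing walls full-width and the x-facing walls fitting between their inner faces.

C is a four-legged stool. The seat is 334×285 mm, 33 mm thick, top at z = 389 mm. It stands on four round legs, each 46 mm in diameter, from z = 0 to the seat underside, each leg's axis is inset half a diameter from the nearest pair of seat edges (so the leg's bounding box is flush with the corner).

The open box is on top of the table, centred. Two stools sit around the table at the −y, +y sides.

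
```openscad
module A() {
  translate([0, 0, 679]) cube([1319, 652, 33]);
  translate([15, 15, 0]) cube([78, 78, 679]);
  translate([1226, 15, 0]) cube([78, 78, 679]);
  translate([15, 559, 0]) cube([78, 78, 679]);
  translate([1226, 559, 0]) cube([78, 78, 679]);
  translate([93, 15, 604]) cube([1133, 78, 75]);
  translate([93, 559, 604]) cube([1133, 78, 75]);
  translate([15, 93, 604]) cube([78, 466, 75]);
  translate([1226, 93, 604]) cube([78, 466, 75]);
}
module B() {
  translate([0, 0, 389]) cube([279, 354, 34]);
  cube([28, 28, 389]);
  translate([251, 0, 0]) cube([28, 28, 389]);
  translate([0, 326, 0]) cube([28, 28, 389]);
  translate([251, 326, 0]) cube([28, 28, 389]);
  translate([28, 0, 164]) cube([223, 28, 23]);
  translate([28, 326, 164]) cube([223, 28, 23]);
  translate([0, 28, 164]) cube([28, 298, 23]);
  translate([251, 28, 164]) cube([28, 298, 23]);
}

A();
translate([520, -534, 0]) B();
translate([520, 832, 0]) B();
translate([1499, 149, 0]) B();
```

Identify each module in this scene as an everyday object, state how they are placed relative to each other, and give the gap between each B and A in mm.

Each stool's nearest face is 180 mm from the table's bounding box.

A is a table. B is a stool. Three stools sit around the table at the −y, +y, +x sides. The gap between each stool and the table is 180 mm.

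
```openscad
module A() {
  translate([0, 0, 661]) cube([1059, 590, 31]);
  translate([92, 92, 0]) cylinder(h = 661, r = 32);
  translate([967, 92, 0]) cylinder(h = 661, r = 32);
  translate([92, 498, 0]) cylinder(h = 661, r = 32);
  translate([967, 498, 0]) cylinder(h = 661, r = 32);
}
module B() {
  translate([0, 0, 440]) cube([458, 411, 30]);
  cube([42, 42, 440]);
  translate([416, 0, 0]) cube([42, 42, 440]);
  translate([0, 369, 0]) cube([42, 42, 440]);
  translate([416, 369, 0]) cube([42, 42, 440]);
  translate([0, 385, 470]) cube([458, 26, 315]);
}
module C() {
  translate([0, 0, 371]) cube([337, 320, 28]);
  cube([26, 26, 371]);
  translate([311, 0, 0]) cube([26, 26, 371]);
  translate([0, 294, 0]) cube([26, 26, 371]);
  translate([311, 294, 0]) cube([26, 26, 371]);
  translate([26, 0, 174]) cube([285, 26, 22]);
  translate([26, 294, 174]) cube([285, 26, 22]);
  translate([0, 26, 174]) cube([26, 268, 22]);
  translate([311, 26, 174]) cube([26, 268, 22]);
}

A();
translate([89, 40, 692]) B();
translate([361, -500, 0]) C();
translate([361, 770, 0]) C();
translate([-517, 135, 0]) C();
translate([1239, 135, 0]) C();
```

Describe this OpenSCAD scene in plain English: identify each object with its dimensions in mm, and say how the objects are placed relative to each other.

A is a rectangular dining table. The top is 1059×590×31 mm with its upper surface at z = 692 mm. It stands on four round legs of 64 mm diameter, each leg's bounding box inset 60 mm from the nearest pair of top edges, running from the floor to the underside of the top.

B is a chair: 458×411 mm seat, 30 mm thick, top at z = 470 mm, on four 42 mm square corner legs flush with the seat edges. A 26 mm thick backrest slab spans the full seat width, extending 315 mm above the seat top, its back face flush with the seat's +y edge.

C is a simple wooden stool: a rectangular seat 337 mm (x) by 320 mm (y), 28 mm thick, top face at z = 399 mm, on four square legs, each 26×26 mm in cross-section. The legs rest on z = 0, each flush with a corner of the seat. Four stretchers, 26 mm wide and 22 mm tall, connect adjacent legs with their undersides at z = 174 mm, each running between the inner faces of the legs it joins and aligned with the legs' outer faces on the other axis.

The chair is on top of the table. Four stools sit around the table at the −y, +y, −x, +x sides.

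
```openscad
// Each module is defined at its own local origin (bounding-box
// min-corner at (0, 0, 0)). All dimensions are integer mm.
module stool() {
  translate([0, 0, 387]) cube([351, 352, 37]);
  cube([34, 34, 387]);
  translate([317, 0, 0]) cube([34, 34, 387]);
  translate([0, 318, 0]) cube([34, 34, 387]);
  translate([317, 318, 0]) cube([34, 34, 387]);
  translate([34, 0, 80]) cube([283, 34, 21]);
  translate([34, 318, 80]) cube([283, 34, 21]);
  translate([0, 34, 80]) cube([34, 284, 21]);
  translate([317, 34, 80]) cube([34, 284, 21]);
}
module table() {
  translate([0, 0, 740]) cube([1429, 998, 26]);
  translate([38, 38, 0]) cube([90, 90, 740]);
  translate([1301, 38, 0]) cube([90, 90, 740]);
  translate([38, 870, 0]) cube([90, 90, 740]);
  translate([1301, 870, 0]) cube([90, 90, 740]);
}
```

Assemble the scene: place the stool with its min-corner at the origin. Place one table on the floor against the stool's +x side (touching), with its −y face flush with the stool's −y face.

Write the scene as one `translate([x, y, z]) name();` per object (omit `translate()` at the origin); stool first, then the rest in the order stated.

stool();
translate([351, 0, 0]) table();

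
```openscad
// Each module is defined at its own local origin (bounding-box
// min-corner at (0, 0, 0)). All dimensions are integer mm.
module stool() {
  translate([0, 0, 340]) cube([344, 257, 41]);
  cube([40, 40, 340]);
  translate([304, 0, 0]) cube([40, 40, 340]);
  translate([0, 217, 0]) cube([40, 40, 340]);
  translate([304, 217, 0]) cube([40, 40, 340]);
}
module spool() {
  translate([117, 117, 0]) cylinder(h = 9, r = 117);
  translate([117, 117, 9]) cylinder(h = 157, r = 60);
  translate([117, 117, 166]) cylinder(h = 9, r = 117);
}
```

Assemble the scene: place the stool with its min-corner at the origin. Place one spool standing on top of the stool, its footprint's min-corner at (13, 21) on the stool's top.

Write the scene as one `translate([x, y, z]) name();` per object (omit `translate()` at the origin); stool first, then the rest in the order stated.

stool();
translate([13, 21, 381]) spool();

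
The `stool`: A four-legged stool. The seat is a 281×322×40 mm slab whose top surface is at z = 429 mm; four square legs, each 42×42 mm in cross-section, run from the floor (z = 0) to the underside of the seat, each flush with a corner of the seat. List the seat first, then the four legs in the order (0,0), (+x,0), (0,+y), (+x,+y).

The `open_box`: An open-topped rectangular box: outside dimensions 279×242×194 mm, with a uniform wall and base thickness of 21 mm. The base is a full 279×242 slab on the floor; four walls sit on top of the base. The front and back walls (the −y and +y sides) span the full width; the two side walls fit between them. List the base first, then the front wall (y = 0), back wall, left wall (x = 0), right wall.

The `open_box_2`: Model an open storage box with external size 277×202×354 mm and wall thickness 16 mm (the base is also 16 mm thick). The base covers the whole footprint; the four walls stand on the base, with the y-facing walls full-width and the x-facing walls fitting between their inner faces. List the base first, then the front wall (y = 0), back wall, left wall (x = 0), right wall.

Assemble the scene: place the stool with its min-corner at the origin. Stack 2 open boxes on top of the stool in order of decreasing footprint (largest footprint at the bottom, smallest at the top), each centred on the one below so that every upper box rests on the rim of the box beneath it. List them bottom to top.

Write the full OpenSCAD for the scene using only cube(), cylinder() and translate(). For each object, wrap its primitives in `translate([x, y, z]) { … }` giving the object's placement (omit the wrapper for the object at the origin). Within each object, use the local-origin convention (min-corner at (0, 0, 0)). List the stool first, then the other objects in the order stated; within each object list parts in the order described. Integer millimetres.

translate([0, 0, 389]) cube([281, 322, 40]);
cube([42, 42, 389]);
translate([239, 0, 0]) cube([42, 42, 389]);
translate([0, 280, 0]) cube([42, 42, 389]);
translate([239, 280, 0]) cube([42, 42, 389]);
translate([1, 40, 429]) {
  cube([279, 242, 21]);
  translate([0, 0, 21]) cube([279, 21, 173]);
  translate([0, 221, 21]) cube([279, 21, 173]);
  translate([0, 21, 21]) cube([21, 200, 173]);
  translate([258, 21, 21]) cube([21, 200, 173]);
}
translate([2, 60, 623]) {
  cube([277, 202, 16]);
  translate([0, 0, 16]) cube([277, 16, 338]);
  translate([0, 186, 16]) cube([277, 16, 338]);
  translate([0, 16, 16]) cube([16, 170, 338]);
  translate([261, 16, 16]) cube([16, 170, 338]);
}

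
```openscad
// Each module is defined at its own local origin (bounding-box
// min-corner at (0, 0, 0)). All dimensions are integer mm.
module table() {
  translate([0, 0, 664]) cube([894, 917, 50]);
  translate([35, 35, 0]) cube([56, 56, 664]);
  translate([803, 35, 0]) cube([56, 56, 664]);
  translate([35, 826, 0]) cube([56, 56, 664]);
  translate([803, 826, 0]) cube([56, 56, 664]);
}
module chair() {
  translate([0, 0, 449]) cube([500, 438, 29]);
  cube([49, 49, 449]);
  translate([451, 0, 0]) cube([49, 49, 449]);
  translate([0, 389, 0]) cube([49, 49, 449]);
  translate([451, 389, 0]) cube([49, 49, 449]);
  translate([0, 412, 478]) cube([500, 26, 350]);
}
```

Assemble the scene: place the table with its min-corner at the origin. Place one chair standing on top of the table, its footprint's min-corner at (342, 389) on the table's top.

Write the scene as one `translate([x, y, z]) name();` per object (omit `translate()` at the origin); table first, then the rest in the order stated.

table();
translate([342, 389, 714]) chair();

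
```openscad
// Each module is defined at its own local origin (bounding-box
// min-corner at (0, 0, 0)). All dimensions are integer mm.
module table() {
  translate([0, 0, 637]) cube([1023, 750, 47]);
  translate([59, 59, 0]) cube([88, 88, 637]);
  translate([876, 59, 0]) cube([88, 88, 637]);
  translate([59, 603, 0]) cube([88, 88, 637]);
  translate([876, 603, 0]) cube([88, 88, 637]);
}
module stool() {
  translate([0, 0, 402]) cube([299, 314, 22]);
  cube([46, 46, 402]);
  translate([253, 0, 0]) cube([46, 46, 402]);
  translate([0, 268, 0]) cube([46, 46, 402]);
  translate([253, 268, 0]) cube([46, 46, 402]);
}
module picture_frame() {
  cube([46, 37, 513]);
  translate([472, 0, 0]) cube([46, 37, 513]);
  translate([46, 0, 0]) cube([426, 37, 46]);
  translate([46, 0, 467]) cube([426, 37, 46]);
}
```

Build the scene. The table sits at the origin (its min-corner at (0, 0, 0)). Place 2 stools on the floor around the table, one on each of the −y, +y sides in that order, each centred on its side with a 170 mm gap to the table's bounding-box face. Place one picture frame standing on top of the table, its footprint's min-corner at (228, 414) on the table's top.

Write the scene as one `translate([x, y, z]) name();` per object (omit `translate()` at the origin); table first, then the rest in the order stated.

table();
translate([362, -484, 0]) stool();
translate([362, 920, 0]) stool();
translate([228, 414, 684]) picture_frame();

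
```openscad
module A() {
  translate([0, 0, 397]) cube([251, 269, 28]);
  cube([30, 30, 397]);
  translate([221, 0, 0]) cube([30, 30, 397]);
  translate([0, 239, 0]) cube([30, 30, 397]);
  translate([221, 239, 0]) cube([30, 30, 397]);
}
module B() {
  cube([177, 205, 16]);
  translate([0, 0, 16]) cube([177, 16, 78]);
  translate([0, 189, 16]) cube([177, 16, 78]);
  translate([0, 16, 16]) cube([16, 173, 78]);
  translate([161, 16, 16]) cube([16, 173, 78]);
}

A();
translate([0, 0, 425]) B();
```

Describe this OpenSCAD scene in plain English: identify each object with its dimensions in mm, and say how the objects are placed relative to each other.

A is a four-legged stool. The seat is 251×269 mm, 28 mm thick, top at z = 425 mm. It stands on four square legs, each 30×30 mm in cross-section, from z = 0 to the seat underside, each flush with a corner of the seat.

B is an open-topped rectangular box: outside dimensions 177×205×94 mm, with a uniform wall and base thickness of 16 mm. The base is a full 177×205 slab on the floor; four walls sit on top of the base. The front and back walls (the −y and +y sides) span the full width; the two side walls fit between them.

The open box is on top of the stool.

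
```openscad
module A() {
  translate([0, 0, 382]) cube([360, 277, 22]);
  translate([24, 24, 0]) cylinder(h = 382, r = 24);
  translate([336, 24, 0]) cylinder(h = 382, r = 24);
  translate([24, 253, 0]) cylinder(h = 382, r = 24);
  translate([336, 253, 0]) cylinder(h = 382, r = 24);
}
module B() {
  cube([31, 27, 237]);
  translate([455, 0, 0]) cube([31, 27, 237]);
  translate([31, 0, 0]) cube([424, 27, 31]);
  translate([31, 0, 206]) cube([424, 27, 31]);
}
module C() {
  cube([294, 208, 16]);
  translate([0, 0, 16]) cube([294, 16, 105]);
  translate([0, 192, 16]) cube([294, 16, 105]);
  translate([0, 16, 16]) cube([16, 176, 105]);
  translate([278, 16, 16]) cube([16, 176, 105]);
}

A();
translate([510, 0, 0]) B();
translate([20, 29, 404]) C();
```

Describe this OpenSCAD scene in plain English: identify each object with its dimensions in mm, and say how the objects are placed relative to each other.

A is a simple wooden stool: a rectangular seat 360 mm (x) by 277 mm (y), 22 mm thick, top face at z = 404 mm, on four round legs, each 48 mm in diameter. The legs rest on z = 0, each leg's axis is inset half a diameter from the nearest pair of seat edges (so the leg's bounding box is flush with the corner).

B is a rectangular picture frame lying in the x–z plane (depth along y). The opening is 424 mm wide (x) by 175 mm tall (z), surrounded by a border 31 mm wide on all four sides. The frame is 27 mm deep and is made of two full-height vertical stiles with two horizontal rails fitted between them.

C is an open storage box with external size 294×208×121 mm and wall thickness 16 mm (the base is also 16 mm thick). The base covers the whole footprint; the four walls stand on the base, with the y-facing walls full-width and the x-facing walls fitting between their inner faces.

The picture frame is on the floor beside the stool on its +x side. The open box is on top of the stool.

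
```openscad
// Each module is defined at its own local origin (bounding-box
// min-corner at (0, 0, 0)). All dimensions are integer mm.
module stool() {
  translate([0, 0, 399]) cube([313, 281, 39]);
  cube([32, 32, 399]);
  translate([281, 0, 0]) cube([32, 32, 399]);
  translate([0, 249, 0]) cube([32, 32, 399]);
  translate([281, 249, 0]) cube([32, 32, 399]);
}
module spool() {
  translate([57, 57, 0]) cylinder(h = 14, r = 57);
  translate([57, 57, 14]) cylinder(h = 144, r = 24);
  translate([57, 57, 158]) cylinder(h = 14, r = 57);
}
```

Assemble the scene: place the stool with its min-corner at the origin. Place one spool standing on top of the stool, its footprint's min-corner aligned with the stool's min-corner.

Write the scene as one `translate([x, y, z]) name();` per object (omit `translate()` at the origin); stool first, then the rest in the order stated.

stool();
translate([0, 0, 438]) spool();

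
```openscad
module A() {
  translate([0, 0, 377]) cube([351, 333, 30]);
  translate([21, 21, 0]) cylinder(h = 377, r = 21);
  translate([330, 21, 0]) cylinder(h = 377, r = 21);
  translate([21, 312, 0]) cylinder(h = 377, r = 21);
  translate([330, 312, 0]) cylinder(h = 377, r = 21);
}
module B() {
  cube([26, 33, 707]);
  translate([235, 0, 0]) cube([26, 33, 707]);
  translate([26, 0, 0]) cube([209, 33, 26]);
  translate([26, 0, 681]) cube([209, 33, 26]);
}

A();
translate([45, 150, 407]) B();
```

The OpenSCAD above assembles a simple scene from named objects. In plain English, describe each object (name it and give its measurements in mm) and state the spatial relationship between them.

A is a simple wooden stool: a rectangular seat 351 mm (x) by 333 mm (y), 30 mm thick, top face at z = 407 mm, on four round legs, each 42 mm in diameter. The legs rest on z = 0, each leg's axis is inset half a diameter from the nearest pair of seat edges (so the leg's bounding box is flush with the corner).

B is a rectangular picture frame lying in the x–z plane (depth along y). The opening is 209 mm wide (x) by 655 mm tall (z), surrounded by a border 26 mm wide on all four sides. The frame is 33 mm deep and is made of two full-height vertical stiles with two horizontal rails fitted between them.

The picture frame is on top of the stool, centred.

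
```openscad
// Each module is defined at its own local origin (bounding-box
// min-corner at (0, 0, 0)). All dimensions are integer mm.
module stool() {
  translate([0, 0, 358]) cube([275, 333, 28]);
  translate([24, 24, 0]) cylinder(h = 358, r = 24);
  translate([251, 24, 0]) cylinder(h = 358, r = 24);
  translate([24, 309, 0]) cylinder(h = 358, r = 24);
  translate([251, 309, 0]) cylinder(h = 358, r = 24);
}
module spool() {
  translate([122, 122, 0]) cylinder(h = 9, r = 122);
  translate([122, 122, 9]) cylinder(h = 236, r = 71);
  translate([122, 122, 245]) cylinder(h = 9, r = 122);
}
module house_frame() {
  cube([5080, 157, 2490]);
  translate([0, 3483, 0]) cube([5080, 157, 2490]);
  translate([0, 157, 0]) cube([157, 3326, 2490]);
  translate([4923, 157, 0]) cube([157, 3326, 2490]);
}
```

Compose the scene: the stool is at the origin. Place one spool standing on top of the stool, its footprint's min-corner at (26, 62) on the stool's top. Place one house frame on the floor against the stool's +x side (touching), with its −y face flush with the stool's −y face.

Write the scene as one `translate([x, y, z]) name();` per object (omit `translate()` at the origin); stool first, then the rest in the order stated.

stool();
translate([26, 62, 386]) spool();
translate([275, 0, 0]) house_frame();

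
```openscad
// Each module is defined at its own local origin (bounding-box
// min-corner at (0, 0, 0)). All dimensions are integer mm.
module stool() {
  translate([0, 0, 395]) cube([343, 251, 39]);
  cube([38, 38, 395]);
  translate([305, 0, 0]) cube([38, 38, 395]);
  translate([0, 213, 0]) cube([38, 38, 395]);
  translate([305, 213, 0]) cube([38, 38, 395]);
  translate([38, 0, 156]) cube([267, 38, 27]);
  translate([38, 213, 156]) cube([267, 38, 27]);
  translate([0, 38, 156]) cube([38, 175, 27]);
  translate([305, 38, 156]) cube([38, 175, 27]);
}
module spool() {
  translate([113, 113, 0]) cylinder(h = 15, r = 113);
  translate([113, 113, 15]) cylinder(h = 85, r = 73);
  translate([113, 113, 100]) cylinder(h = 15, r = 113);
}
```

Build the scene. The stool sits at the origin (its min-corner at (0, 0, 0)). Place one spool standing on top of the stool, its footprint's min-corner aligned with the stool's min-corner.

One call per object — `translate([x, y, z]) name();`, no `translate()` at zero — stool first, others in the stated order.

stool();
translate([0, 0, 434]) spool();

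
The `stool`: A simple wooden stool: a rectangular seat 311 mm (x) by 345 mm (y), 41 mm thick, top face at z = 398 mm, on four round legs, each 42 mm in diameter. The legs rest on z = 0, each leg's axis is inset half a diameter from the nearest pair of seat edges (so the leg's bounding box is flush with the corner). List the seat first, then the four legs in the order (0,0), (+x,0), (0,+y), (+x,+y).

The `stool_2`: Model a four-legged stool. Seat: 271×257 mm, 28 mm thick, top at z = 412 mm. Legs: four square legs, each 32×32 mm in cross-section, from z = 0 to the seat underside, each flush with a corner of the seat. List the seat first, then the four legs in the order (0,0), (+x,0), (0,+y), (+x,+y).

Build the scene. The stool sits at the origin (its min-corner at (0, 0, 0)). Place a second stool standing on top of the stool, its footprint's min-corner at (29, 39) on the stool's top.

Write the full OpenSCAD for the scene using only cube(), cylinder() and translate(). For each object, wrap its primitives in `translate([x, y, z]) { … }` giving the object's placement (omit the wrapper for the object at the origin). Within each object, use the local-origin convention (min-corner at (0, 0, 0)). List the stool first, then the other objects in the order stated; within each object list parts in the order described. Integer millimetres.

translate([0, 0, 357]) cube([311, 345, 41]);
translate([21, 21, 0]) cylinder(h = 357, r = 21);
translate([290, 21, 0]) cylinder(h = 357, r = 21);
translate([21, 324, 0]) cylinder(h = 357, r = 21);
translate([290, 324, 0]) cylinder(h = 357, r = 21);
translate([29, 39, 398]) {
  translate([0, 0, 384]) cube([271, 257, 28]);
  cube([32, 32, 384]);
  translate([239, 0, 0]) cube([32, 32, 384]);
  translate([0, 225, 0]) cube([32, 32, 384]);
  translate([239, 225, 0]) cube([32, 32, 384]);
}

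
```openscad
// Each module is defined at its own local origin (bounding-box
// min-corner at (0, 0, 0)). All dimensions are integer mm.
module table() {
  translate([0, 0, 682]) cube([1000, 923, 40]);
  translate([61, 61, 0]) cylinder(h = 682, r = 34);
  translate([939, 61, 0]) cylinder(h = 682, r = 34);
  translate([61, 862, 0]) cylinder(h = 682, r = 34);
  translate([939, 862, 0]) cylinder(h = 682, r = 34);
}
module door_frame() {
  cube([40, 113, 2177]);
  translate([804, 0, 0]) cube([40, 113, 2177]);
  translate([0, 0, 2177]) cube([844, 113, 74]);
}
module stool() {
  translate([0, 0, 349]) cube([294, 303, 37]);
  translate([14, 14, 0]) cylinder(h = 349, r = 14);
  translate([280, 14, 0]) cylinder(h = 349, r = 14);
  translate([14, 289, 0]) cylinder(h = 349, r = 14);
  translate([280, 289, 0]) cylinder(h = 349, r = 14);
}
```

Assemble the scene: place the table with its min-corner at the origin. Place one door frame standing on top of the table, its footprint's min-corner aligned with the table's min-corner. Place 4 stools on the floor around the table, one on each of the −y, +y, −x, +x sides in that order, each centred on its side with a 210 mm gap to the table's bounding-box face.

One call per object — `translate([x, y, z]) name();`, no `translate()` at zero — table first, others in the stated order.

table();
translate([0, 0, 722]) door_frame();
translate([353, -513, 0]) stool();
translate([353, 1133, 0]) stool();
translate([-504, 310, 0]) stool();
translate([1210, 310, 0]) stool();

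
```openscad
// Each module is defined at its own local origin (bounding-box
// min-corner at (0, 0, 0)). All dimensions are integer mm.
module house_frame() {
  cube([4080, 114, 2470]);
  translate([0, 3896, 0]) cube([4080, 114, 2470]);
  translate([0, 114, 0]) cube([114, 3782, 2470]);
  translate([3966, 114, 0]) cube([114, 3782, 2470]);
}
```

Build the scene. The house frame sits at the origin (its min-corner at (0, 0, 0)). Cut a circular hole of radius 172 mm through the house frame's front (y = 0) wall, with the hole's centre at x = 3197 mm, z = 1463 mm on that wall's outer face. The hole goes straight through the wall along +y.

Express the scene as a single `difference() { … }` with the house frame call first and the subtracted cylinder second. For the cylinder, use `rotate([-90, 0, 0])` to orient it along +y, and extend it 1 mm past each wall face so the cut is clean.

difference() {
  house_frame();
  translate([3197, -1, 1463]) rotate([-90, 0, 0]) cylinder(h = 116, r = 172);
}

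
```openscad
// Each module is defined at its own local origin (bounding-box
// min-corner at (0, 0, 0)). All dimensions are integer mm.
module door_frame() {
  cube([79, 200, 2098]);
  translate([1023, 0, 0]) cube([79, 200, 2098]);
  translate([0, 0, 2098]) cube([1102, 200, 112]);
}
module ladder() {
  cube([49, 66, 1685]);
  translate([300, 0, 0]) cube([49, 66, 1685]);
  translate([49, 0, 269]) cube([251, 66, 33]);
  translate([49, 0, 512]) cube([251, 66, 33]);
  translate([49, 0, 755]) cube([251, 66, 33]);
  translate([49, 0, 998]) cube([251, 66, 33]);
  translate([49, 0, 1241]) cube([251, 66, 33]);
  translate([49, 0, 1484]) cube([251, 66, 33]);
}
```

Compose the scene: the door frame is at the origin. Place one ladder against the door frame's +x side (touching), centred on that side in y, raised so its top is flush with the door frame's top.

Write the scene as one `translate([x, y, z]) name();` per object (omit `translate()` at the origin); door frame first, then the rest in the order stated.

door_frame();
translate([1102, 67, 525]) ladder();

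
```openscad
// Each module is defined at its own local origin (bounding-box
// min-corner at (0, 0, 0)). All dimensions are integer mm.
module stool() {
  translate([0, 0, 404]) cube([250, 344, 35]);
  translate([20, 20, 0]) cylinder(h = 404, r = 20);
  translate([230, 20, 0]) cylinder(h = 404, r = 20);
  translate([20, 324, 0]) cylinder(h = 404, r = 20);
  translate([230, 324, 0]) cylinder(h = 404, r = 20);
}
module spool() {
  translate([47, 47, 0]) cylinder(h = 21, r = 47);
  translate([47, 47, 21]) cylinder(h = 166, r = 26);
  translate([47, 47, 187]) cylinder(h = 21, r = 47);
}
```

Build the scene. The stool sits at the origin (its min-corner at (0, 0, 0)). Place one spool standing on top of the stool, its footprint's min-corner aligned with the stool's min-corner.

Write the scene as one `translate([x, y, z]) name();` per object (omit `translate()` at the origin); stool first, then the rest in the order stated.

stool();
translate([0, 0, 439]) spool();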